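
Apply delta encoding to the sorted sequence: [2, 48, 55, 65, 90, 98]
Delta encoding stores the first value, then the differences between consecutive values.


First value: 2
Deltas:
  48 - 2 = 46
  55 - 48 = 7
  65 - 55 = 10
  90 - 65 = 25
  98 - 90 = 8


Delta encoded: [2, 46, 7, 10, 25, 8]


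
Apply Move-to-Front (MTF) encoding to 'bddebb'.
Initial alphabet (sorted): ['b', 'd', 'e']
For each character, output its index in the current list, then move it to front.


MTF encoding:
'b': index 0 in ['b', 'd', 'e'] -> ['b', 'd', 'e']
'd': index 1 in ['b', 'd', 'e'] -> ['d', 'b', 'e']
'd': index 0 in ['d', 'b', 'e'] -> ['d', 'b', 'e']
'e': index 2 in ['d', 'b', 'e'] -> ['e', 'd', 'b']
'b': index 2 in ['e', 'd', 'b'] -> ['b', 'e', 'd']
'b': index 0 in ['b', 'e', 'd'] -> ['b', 'e', 'd']


Output: [0, 1, 0, 2, 2, 0]


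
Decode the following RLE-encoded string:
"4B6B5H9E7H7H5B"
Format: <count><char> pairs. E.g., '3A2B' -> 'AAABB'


Expanding each <count><char> pair:
  4B -> 'BBBB'
  6B -> 'BBBBBB'
  5H -> 'HHHHH'
  9E -> 'EEEEEEEEE'
  7H -> 'HHHHHHH'
  7H -> 'HHHHHHH'
  5B -> 'BBBBB'

Decoded = BBBBBBBBBBHHHHHEEEEEEEEEHHHHHHHHHHHHHHBBBBB


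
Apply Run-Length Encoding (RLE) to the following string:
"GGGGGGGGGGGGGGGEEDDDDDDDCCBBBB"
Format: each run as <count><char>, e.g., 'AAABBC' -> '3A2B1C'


Scanning runs left to right:
  i=0: run of 'G' x 15 -> '15G'
  i=15: run of 'E' x 2 -> '2E'
  i=17: run of 'D' x 7 -> '7D'
  i=24: run of 'C' x 2 -> '2C'
  i=26: run of 'B' x 4 -> '4B'

RLE = 15G2E7D2C4B


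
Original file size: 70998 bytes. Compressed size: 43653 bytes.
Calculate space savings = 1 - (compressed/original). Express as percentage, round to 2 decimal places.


ratio = compressed/original = 43653/70998 = 0.614848
savings = 1 - ratio = 1 - 0.614848 = 0.385152
as a percentage: 0.385152 * 100 = 38.52%

Space savings = 1 - 43653/70998 = 38.52%


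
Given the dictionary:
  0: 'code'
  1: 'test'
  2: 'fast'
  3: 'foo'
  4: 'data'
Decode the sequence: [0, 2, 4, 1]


Look up each index in the dictionary:
  0 -> 'code'
  2 -> 'fast'
  4 -> 'data'
  1 -> 'test'

Decoded: "code fast data test"


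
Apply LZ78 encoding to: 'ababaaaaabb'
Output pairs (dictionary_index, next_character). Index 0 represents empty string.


LZ78 encoding steps:
Dictionary: {0: ''}
Step 1: w='' (idx 0), next='a' -> output (0, 'a'), add 'a' as idx 1
Step 2: w='' (idx 0), next='b' -> output (0, 'b'), add 'b' as idx 2
Step 3: w='a' (idx 1), next='b' -> output (1, 'b'), add 'ab' as idx 3
Step 4: w='a' (idx 1), next='a' -> output (1, 'a'), add 'aa' as idx 4
Step 5: w='aa' (idx 4), next='a' -> output (4, 'a'), add 'aaa' as idx 5
Step 6: w='b' (idx 2), next='b' -> output (2, 'b'), add 'bb' as idx 6


Encoded: [(0, 'a'), (0, 'b'), (1, 'b'), (1, 'a'), (4, 'a'), (2, 'b')]


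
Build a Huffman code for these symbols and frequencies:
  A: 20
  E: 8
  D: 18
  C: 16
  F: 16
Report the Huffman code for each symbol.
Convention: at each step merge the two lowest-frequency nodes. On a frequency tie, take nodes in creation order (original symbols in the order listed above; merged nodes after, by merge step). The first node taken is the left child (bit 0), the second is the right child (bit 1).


Huffman tree construction:
Step 1: Merge E(8) + C(16) = 24
Step 2: Merge F(16) + D(18) = 34
Step 3: Merge A(20) + (E+C)(24) = 44
Step 4: Merge (F+D)(34) + (A+(E+C))(44) = 78
Read each symbol's code off the tree from the root (left child = 0, right child = 1).

Codes:
  A: 10 (length 2)
  E: 110 (length 3)
  D: 01 (length 2)
  C: 111 (length 3)
  F: 00 (length 2)
Average code length: 180/78 = 2.3077 bits/symbol


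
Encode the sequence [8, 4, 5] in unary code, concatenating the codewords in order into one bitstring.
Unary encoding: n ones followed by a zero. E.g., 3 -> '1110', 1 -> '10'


Encode each number as n ones followed by a terminating 0:
  8 -> 111111110 (9 bits)
  4 -> 11110 (5 bits)
  5 -> 111110 (6 bits)
Total length = 9 + 5 + 6 = 20 bits.

Unary([8, 4, 5]) = 11111111011110111110 (20 bits)


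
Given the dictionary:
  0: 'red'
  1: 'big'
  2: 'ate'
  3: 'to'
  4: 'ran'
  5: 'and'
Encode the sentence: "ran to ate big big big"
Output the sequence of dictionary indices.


Look up each word in the dictionary:
  'ran' -> 4
  'to' -> 3
  'ate' -> 2
  'big' -> 1
  'big' -> 1
  'big' -> 1

Encoded: [4, 3, 2, 1, 1, 1]


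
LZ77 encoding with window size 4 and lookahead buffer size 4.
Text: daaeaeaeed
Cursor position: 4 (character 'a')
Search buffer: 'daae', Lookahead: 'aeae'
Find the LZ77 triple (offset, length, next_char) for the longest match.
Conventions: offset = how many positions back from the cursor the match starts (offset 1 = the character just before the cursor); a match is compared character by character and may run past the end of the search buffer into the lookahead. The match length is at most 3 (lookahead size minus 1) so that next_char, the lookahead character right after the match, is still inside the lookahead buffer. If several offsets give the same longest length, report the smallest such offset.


Try each offset into the search buffer:
  offset=1 (pos 3, char 'e'): match length 0
  offset=2 (pos 2, char 'a'): match length 3
  offset=3 (pos 1, char 'a'): match length 1
  offset=4 (pos 0, char 'd'): match length 0
Longest match has length 3 at offset 2.
next_char = character at position 4 + 3 = 7 -> 'e'

Best match: offset=2, length=3 (matching 'aea' starting at position 2)
LZ77 triple: (2, 3, 'e')


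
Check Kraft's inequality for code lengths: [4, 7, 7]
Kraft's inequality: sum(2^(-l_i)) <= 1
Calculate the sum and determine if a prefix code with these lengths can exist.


Sum = 2^(-4) + 2^(-7) + 2^(-7)
    = 0.0625 + 0.0078125 + 0.0078125
    = 10/128 = 0.078125
Since 0.078125 <= 1, Kraft's inequality IS satisfied.
A prefix code with these lengths CAN exist.

Kraft sum = 0.078125. Satisfied.


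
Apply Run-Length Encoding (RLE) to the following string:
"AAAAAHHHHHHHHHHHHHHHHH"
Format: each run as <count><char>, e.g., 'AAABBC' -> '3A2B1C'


Scanning runs left to right:
  i=0: run of 'A' x 5 -> '5A'
  i=5: run of 'H' x 17 -> '17H'

RLE = 5A17H


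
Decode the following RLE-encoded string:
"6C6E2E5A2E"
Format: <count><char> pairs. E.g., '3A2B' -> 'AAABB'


Expanding each <count><char> pair:
  6C -> 'CCCCCC'
  6E -> 'EEEEEE'
  2E -> 'EE'
  5A -> 'AAAAA'
  2E -> 'EE'

Decoded = CCCCCCEEEEEEEEAAAAAEE


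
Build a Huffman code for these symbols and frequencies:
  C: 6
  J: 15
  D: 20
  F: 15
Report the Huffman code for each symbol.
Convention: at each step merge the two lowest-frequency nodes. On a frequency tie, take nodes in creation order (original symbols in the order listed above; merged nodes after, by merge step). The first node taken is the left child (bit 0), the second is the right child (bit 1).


Huffman tree construction:
Step 1: Merge C(6) + J(15) = 21
Step 2: Merge F(15) + D(20) = 35
Step 3: Merge (C+J)(21) + (F+D)(35) = 56
Read each symbol's code off the tree from the root (left child = 0, right child = 1).

Codes:
  C: 00 (length 2)
  J: 01 (length 2)
  D: 11 (length 2)
  F: 10 (length 2)
Average code length: 112/56 = 2.0000 bits/symbol


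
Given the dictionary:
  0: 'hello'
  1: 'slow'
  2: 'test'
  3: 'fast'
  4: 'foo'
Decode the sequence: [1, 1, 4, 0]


Look up each index in the dictionary:
  1 -> 'slow'
  1 -> 'slow'
  4 -> 'foo'
  0 -> 'hello'

Decoded: "slow slow foo hello"


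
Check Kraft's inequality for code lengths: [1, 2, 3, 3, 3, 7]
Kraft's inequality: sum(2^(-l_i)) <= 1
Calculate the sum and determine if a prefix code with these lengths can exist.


Sum = 2^(-1) + 2^(-2) + 2^(-3) + 2^(-3) + 2^(-3) + 2^(-7)
    = 0.5 + 0.25 + 0.125 + 0.125 + 0.125 + 0.0078125
    = 145/128 = 1.1328125
Since 1.1328125 > 1, Kraft's inequality is NOT satisfied.
A prefix code with these lengths CANNOT exist.

Kraft sum = 1.1328125. Not satisfied.


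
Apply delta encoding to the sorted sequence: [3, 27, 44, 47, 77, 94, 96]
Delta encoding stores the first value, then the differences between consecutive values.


First value: 3
Deltas:
  27 - 3 = 24
  44 - 27 = 17
  47 - 44 = 3
  77 - 47 = 30
  94 - 77 = 17
  96 - 94 = 2


Delta encoded: [3, 24, 17, 3, 30, 17, 2]


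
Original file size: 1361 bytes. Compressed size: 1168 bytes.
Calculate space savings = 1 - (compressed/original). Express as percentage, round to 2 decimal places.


ratio = compressed/original = 1168/1361 = 0.858193
savings = 1 - ratio = 1 - 0.858193 = 0.141807
as a percentage: 0.141807 * 100 = 14.18%

Space savings = 1 - 1168/1361 = 14.18%


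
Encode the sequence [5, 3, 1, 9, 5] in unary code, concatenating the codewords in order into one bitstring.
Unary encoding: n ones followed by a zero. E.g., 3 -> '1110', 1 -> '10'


Encode each number as n ones followed by a terminating 0:
  5 -> 111110 (6 bits)
  3 -> 1110 (4 bits)
  1 -> 10 (2 bits)
  9 -> 1111111110 (10 bits)
  5 -> 111110 (6 bits)
Total length = 6 + 4 + 2 + 10 + 6 = 28 bits.

Unary([5, 3, 1, 9, 5]) = 1111101110101111111110111110 (28 bits)


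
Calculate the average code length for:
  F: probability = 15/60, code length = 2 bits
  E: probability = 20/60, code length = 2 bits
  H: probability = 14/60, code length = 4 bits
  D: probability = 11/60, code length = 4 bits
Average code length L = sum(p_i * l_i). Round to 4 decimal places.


Weighted contributions p_i * l_i:
  F: (15/60) * 2 = 30/60
  E: (20/60) * 2 = 40/60
  H: (14/60) * 4 = 56/60
  D: (11/60) * 4 = 44/60
Sum = (30 + 40 + 56 + 44)/60 = 170/60

L = 170/60 = 2.8333 bits/symbol


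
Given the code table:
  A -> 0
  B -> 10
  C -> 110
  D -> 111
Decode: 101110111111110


Decoding:
10 -> B
111 -> D
0 -> A
111 -> D
111 -> D
110 -> C


Result: BDADDC


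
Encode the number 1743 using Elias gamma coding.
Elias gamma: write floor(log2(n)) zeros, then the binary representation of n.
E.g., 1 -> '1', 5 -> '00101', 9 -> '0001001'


num_bits = floor(log2(1743)) + 1 = 11
leading_zeros = num_bits - 1 = 10
binary(1743) = 11011001111

Elias gamma(1743) = '0000000000' + '11011001111' = 000000000011011001111 (21 bits)


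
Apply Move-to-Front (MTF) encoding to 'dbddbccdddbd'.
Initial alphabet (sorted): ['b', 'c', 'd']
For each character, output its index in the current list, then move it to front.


MTF encoding:
'd': index 2 in ['b', 'c', 'd'] -> ['d', 'b', 'c']
'b': index 1 in ['d', 'b', 'c'] -> ['b', 'd', 'c']
'd': index 1 in ['b', 'd', 'c'] -> ['d', 'b', 'c']
'd': index 0 in ['d', 'b', 'c'] -> ['d', 'b', 'c']
'b': index 1 in ['d', 'b', 'c'] -> ['b', 'd', 'c']
'c': index 2 in ['b', 'd', 'c'] -> ['c', 'b', 'd']
'c': index 0 in ['c', 'b', 'd'] -> ['c', 'b', 'd']
'd': index 2 in ['c', 'b', 'd'] -> ['d', 'c', 'b']
'd': index 0 in ['d', 'c', 'b'] -> ['d', 'c', 'b']
'd': index 0 in ['d', 'c', 'b'] -> ['d', 'c', 'b']
'b': index 2 in ['d', 'c', 'b'] -> ['b', 'd', 'c']
'd': index 1 in ['b', 'd', 'c'] -> ['d', 'b', 'c']


Output: [2, 1, 1, 0, 1, 2, 0, 2, 0, 0, 2, 1]


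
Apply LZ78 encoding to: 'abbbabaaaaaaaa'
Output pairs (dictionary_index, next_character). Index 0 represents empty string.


LZ78 encoding steps:
Dictionary: {0: ''}
Step 1: w='' (idx 0), next='a' -> output (0, 'a'), add 'a' as idx 1
Step 2: w='' (idx 0), next='b' -> output (0, 'b'), add 'b' as idx 2
Step 3: w='b' (idx 2), next='b' -> output (2, 'b'), add 'bb' as idx 3
Step 4: w='a' (idx 1), next='b' -> output (1, 'b'), add 'ab' as idx 4
Step 5: w='a' (idx 1), next='a' -> output (1, 'a'), add 'aa' as idx 5
Step 6: w='aa' (idx 5), next='a' -> output (5, 'a'), add 'aaa' as idx 6
Step 7: w='aaa' (idx 6), end of input -> output (6, '')


Encoded: [(0, 'a'), (0, 'b'), (2, 'b'), (1, 'b'), (1, 'a'), (5, 'a'), (6, '')]


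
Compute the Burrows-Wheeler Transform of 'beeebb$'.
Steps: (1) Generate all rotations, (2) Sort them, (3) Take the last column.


Rotations (sorted):
  0: $beeebb -> last char: b
  1: b$beeeb -> last char: b
  2: bb$beee -> last char: e
  3: beeebb$ -> last char: $
  4: ebb$bee -> last char: e
  5: eebb$be -> last char: e
  6: eeebb$b -> last char: b


BWT = bbe$eeb


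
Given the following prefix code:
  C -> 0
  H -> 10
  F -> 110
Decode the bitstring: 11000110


Decoding step by step:
Bits 110 -> F
Bits 0 -> C
Bits 0 -> C
Bits 110 -> F


Decoded message: FCCF


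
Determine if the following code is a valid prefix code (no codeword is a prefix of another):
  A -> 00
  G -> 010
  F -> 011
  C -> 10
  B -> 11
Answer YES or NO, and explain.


Checking each pair (does one codeword prefix another?):
  A='00' vs G='010': no prefix
  A='00' vs F='011': no prefix
  A='00' vs C='10': no prefix
  A='00' vs B='11': no prefix
  G='010' vs A='00': no prefix
  G='010' vs F='011': no prefix
  G='010' vs C='10': no prefix
  G='010' vs B='11': no prefix
  F='011' vs A='00': no prefix
  F='011' vs G='010': no prefix
  F='011' vs C='10': no prefix
  F='011' vs B='11': no prefix
  C='10' vs A='00': no prefix
  C='10' vs G='010': no prefix
  C='10' vs F='011': no prefix
  C='10' vs B='11': no prefix
  B='11' vs A='00': no prefix
  B='11' vs G='010': no prefix
  B='11' vs F='011': no prefix
  B='11' vs C='10': no prefix
No violation found over all pairs.

YES -- this is a valid prefix code. No codeword is a prefix of any other codeword.


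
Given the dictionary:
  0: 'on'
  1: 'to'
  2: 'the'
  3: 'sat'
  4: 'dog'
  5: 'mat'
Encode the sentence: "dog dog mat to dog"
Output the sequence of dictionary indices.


Look up each word in the dictionary:
  'dog' -> 4
  'dog' -> 4
  'mat' -> 5
  'to' -> 1
  'dog' -> 4

Encoded: [4, 4, 5, 1, 4]


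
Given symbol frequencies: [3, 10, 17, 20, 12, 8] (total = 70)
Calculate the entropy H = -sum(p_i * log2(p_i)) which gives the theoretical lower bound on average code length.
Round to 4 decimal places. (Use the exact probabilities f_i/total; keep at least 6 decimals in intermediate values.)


Per-symbol terms -p_i * log2(p_i) with p_i = f_i/70:
  p = 3/70 = 0.042857: log2(p) = -4.544321, -p*log2(p) = 0.194757
  p = 10/70 = 0.142857: log2(p) = -2.807355, -p*log2(p) = 0.401051
  p = 17/70 = 0.242857: log2(p) = -2.041820, -p*log2(p) = 0.495871
  p = 20/70 = 0.285714: log2(p) = -1.807355, -p*log2(p) = 0.516387
  p = 12/70 = 0.171429: log2(p) = -2.544321, -p*log2(p) = 0.436169
  p = 8/70 = 0.114286: log2(p) = -3.129283, -p*log2(p) = 0.357632
H = 0.194757 + 0.401051 + 0.495871 + 0.516387 + 0.436169 + 0.357632 = 2.401867

H = 2.4019 bits/symbol


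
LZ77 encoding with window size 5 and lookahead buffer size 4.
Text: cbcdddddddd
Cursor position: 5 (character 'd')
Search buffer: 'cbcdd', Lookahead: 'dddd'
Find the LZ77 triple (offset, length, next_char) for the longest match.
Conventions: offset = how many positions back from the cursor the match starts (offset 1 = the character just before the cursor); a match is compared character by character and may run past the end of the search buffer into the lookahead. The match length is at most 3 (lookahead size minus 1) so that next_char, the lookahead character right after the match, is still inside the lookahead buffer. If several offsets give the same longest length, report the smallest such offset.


Try each offset into the search buffer:
  offset=1 (pos 4, char 'd'): match length 3
  offset=2 (pos 3, char 'd'): match length 3
  offset=3 (pos 2, char 'c'): match length 0
  offset=4 (pos 1, char 'b'): match length 0
  offset=5 (pos 0, char 'c'): match length 0
Longest match has length 3, found at offsets 1, 2; take the smallest, offset 1.
next_char = character at position 5 + 3 = 8 -> 'd'

Best match: offset=1, length=3 (matching 'ddd' starting at position 4)
LZ77 triple: (1, 3, 'd')


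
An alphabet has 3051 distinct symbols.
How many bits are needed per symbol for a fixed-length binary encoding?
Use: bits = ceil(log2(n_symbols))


log2(3051) = 11.5751
Bracket: 2^11 = 2048 < 3051 <= 2^12 = 4096
So ceil(log2(3051)) = 12

bits = ceil(log2(3051)) = ceil(11.5751) = 12 bits


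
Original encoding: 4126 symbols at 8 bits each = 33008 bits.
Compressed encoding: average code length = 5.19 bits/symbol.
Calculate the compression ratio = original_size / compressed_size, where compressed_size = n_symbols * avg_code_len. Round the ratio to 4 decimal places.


original_size = n_symbols * orig_bits = 4126 * 8 = 33008 bits
compressed_size = n_symbols * avg_code_len = 4126 * 5.19 = 21413.94 bits
ratio = original_size / compressed_size = 33008 / 21413.94 = 1.5414

Compression ratio = 1.5414


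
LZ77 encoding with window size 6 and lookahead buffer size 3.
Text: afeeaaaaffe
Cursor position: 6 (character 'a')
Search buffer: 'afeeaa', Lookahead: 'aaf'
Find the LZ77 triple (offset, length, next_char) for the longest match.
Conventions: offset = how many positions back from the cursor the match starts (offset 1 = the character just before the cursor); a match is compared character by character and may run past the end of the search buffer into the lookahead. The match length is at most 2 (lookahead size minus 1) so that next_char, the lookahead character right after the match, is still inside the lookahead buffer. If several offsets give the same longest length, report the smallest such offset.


Try each offset into the search buffer:
  offset=1 (pos 5, char 'a'): match length 2
  offset=2 (pos 4, char 'a'): match length 2
  offset=3 (pos 3, char 'e'): match length 0
  offset=4 (pos 2, char 'e'): match length 0
  offset=5 (pos 1, char 'f'): match length 0
  offset=6 (pos 0, char 'a'): match length 1
Longest match has length 2, found at offsets 1, 2; take the smallest, offset 1.
next_char = character at position 6 + 2 = 8 -> 'f'

Best match: offset=1, length=2 (matching 'aa' starting at position 5)
LZ77 triple: (1, 2, 'f')


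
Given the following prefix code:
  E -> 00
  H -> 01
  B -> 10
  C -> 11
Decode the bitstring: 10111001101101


Decoding step by step:
Bits 10 -> B
Bits 11 -> C
Bits 10 -> B
Bits 01 -> H
Bits 10 -> B
Bits 11 -> C
Bits 01 -> H


Decoded message: BCBHBCH


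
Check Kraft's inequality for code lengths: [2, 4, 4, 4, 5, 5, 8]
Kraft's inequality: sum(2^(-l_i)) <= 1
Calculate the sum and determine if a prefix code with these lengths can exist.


Sum = 2^(-2) + 2^(-4) + 2^(-4) + 2^(-4) + 2^(-5) + 2^(-5) + 2^(-8)
    = 0.25 + 0.0625 + 0.0625 + 0.0625 + 0.03125 + 0.03125 + 0.00390625
    = 129/256 = 0.50390625
Since 0.50390625 <= 1, Kraft's inequality IS satisfied.
A prefix code with these lengths CAN exist.

Kraft sum = 0.50390625. Satisfied.


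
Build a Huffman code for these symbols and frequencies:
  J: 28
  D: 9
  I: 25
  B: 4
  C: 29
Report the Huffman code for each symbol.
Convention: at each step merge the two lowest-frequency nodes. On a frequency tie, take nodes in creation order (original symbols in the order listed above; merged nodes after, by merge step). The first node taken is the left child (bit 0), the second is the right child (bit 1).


Huffman tree construction:
Step 1: Merge B(4) + D(9) = 13
Step 2: Merge (B+D)(13) + I(25) = 38
Step 3: Merge J(28) + C(29) = 57
Step 4: Merge ((B+D)+I)(38) + (J+C)(57) = 95
Read each symbol's code off the tree from the root (left child = 0, right child = 1).

Codes:
  J: 10 (length 2)
  D: 001 (length 3)
  I: 01 (length 2)
  B: 000 (length 3)
  C: 11 (length 2)
Average code length: 203/95 = 2.1368 bits/symbol


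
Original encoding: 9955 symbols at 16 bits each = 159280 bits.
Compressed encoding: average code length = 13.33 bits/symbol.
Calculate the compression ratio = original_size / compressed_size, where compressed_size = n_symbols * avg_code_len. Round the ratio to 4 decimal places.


original_size = n_symbols * orig_bits = 9955 * 16 = 159280 bits
compressed_size = n_symbols * avg_code_len = 9955 * 13.33 = 132700.15 bits
ratio = original_size / compressed_size = 159280 / 132700.15 = 1.2003

Compression ratio = 1.2003


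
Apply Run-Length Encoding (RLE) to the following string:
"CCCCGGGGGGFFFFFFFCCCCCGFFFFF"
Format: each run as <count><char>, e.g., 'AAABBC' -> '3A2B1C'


Scanning runs left to right:
  i=0: run of 'C' x 4 -> '4C'
  i=4: run of 'G' x 6 -> '6G'
  i=10: run of 'F' x 7 -> '7F'
  i=17: run of 'C' x 5 -> '5C'
  i=22: run of 'G' x 1 -> '1G'
  i=23: run of 'F' x 5 -> '5F'

RLE = 4C6G7F5C1G5F


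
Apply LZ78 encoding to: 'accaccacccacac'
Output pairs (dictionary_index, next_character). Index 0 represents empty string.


LZ78 encoding steps:
Dictionary: {0: ''}
Step 1: w='' (idx 0), next='a' -> output (0, 'a'), add 'a' as idx 1
Step 2: w='' (idx 0), next='c' -> output (0, 'c'), add 'c' as idx 2
Step 3: w='c' (idx 2), next='a' -> output (2, 'a'), add 'ca' as idx 3
Step 4: w='c' (idx 2), next='c' -> output (2, 'c'), add 'cc' as idx 4
Step 5: w='a' (idx 1), next='c' -> output (1, 'c'), add 'ac' as idx 5
Step 6: w='cc' (idx 4), next='a' -> output (4, 'a'), add 'cca' as idx 6
Step 7: w='ca' (idx 3), next='c' -> output (3, 'c'), add 'cac' as idx 7


Encoded: [(0, 'a'), (0, 'c'), (2, 'a'), (2, 'c'), (1, 'c'), (4, 'a'), (3, 'c')]


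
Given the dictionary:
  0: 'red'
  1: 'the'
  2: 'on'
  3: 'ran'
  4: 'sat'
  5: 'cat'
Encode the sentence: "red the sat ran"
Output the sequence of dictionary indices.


Look up each word in the dictionary:
  'red' -> 0
  'the' -> 1
  'sat' -> 4
  'ran' -> 3

Encoded: [0, 1, 4, 3]


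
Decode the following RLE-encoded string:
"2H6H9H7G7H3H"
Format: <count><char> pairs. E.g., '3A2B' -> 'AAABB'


Expanding each <count><char> pair:
  2H -> 'HH'
  6H -> 'HHHHHH'
  9H -> 'HHHHHHHHH'
  7G -> 'GGGGGGG'
  7H -> 'HHHHHHH'
  3H -> 'HHH'

Decoded = HHHHHHHHHHHHHHHHHGGGGGGGHHHHHHHHHH


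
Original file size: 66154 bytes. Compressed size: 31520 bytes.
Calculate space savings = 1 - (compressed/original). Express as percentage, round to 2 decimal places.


ratio = compressed/original = 31520/66154 = 0.476464
savings = 1 - ratio = 1 - 0.476464 = 0.523536
as a percentage: 0.523536 * 100 = 52.35%

Space savings = 1 - 31520/66154 = 52.35%


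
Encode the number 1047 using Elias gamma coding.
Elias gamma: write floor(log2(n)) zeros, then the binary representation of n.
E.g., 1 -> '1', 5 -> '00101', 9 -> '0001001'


num_bits = floor(log2(1047)) + 1 = 11
leading_zeros = num_bits - 1 = 10
binary(1047) = 10000010111

Elias gamma(1047) = '0000000000' + '10000010111' = 000000000010000010111 (21 bits)


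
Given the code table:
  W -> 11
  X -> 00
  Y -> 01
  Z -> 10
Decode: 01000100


Decoding:
01 -> Y
00 -> X
01 -> Y
00 -> X


Result: YXYX


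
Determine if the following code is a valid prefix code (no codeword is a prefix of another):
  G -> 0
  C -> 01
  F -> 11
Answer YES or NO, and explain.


Checking each pair (does one codeword prefix another?):
  G='0' vs C='01': prefix -- VIOLATION

NO -- this is NOT a valid prefix code. G (0) is a prefix of C (01).


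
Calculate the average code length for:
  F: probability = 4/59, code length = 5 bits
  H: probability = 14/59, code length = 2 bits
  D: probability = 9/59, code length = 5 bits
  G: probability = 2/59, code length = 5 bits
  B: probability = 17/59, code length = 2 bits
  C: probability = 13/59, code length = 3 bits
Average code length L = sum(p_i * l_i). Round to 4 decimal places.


Weighted contributions p_i * l_i:
  F: (4/59) * 5 = 20/59
  H: (14/59) * 2 = 28/59
  D: (9/59) * 5 = 45/59
  G: (2/59) * 5 = 10/59
  B: (17/59) * 2 = 34/59
  C: (13/59) * 3 = 39/59
Sum = (20 + 28 + 45 + 10 + 34 + 39)/59 = 176/59

L = 176/59 = 2.9831 bits/symbol


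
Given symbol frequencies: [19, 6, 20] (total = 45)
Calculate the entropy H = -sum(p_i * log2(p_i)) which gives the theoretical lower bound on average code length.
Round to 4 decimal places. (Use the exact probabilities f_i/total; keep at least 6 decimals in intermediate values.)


Per-symbol terms -p_i * log2(p_i) with p_i = f_i/45:
  p = 19/45 = 0.422222: log2(p) = -1.243926, -p*log2(p) = 0.525213
  p = 6/45 = 0.133333: log2(p) = -2.906891, -p*log2(p) = 0.387585
  p = 20/45 = 0.444444: log2(p) = -1.169925, -p*log2(p) = 0.519967
H = 0.525213 + 0.387585 + 0.519967 = 1.432765

H = 1.4328 bits/symbol


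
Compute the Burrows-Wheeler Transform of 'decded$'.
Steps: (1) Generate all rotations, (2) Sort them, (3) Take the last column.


Rotations (sorted):
  0: $decded -> last char: d
  1: cded$de -> last char: e
  2: d$decde -> last char: e
  3: decded$ -> last char: $
  4: ded$dec -> last char: c
  5: ecded$d -> last char: d
  6: ed$decd -> last char: d


BWT = dee$cdd


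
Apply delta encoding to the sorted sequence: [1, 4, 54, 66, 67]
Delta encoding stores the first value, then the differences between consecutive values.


First value: 1
Deltas:
  4 - 1 = 3
  54 - 4 = 50
  66 - 54 = 12
  67 - 66 = 1


Delta encoded: [1, 3, 50, 12, 1]


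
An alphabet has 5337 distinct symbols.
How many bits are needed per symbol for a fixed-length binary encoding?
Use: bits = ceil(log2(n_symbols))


log2(5337) = 12.3818
Bracket: 2^12 = 4096 < 5337 <= 2^13 = 8192
So ceil(log2(5337)) = 13

bits = ceil(log2(5337)) = ceil(12.3818) = 13 bits


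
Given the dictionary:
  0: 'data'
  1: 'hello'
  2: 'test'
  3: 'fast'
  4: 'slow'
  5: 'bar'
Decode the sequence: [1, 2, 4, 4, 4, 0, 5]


Look up each index in the dictionary:
  1 -> 'hello'
  2 -> 'test'
  4 -> 'slow'
  4 -> 'slow'
  4 -> 'slow'
  0 -> 'data'
  5 -> 'bar'

Decoded: "hello test slow slow slow data bar"


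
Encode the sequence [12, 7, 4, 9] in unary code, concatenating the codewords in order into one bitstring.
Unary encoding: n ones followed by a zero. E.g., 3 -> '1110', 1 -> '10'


Encode each number as n ones followed by a terminating 0:
  12 -> 1111111111110 (13 bits)
  7 -> 11111110 (8 bits)
  4 -> 11110 (5 bits)
  9 -> 1111111110 (10 bits)
Total length = 13 + 8 + 5 + 10 = 36 bits.

Unary([12, 7, 4, 9]) = 111111111111011111110111101111111110 (36 bits)


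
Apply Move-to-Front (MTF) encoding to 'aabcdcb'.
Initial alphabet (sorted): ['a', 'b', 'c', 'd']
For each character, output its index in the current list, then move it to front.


MTF encoding:
'a': index 0 in ['a', 'b', 'c', 'd'] -> ['a', 'b', 'c', 'd']
'a': index 0 in ['a', 'b', 'c', 'd'] -> ['a', 'b', 'c', 'd']
'b': index 1 in ['a', 'b', 'c', 'd'] -> ['b', 'a', 'c', 'd']
'c': index 2 in ['b', 'a', 'c', 'd'] -> ['c', 'b', 'a', 'd']
'd': index 3 in ['c', 'b', 'a', 'd'] -> ['d', 'c', 'b', 'a']
'c': index 1 in ['d', 'c', 'b', 'a'] -> ['c', 'd', 'b', 'a']
'b': index 2 in ['c', 'd', 'b', 'a'] -> ['b', 'c', 'd', 'a']


Output: [0, 0, 1, 2, 3, 1, 2]


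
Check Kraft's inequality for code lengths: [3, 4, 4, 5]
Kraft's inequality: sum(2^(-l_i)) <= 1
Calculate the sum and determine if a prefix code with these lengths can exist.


Sum = 2^(-3) + 2^(-4) + 2^(-4) + 2^(-5)
    = 0.125 + 0.0625 + 0.0625 + 0.03125
    = 9/32 = 0.28125
Since 0.28125 <= 1, Kraft's inequality IS satisfied.
A prefix code with these lengths CAN exist.

Kraft sum = 0.28125. Satisfied.


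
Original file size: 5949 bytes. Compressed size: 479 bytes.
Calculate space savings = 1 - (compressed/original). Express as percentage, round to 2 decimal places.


ratio = compressed/original = 479/5949 = 0.080518
savings = 1 - ratio = 1 - 0.080518 = 0.919482
as a percentage: 0.919482 * 100 = 91.95%

Space savings = 1 - 479/5949 = 91.95%


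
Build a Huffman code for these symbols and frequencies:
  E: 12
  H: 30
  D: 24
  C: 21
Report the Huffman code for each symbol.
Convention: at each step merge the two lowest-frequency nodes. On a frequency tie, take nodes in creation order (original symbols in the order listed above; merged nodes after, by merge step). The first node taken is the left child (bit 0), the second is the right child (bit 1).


Huffman tree construction:
Step 1: Merge E(12) + C(21) = 33
Step 2: Merge D(24) + H(30) = 54
Step 3: Merge (E+C)(33) + (D+H)(54) = 87
Read each symbol's code off the tree from the root (left child = 0, right child = 1).

Codes:
  E: 00 (length 2)
  H: 11 (length 2)
  D: 10 (length 2)
  C: 01 (length 2)
Average code length: 174/87 = 2.0000 bits/symbol


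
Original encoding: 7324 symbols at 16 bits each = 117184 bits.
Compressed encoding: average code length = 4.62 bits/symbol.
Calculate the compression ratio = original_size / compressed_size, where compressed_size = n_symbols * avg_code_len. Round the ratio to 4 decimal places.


original_size = n_symbols * orig_bits = 7324 * 16 = 117184 bits
compressed_size = n_symbols * avg_code_len = 7324 * 4.62 = 33836.88 bits
ratio = original_size / compressed_size = 117184 / 33836.88 = 3.4632

Compression ratio = 3.4632


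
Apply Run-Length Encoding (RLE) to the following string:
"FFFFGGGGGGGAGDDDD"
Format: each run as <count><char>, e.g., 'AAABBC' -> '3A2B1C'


Scanning runs left to right:
  i=0: run of 'F' x 4 -> '4F'
  i=4: run of 'G' x 7 -> '7G'
  i=11: run of 'A' x 1 -> '1A'
  i=12: run of 'G' x 1 -> '1G'
  i=13: run of 'D' x 4 -> '4D'

RLE = 4F7G1A1G4D


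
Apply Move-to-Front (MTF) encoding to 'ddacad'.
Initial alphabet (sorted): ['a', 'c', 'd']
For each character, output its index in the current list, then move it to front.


MTF encoding:
'd': index 2 in ['a', 'c', 'd'] -> ['d', 'a', 'c']
'd': index 0 in ['d', 'a', 'c'] -> ['d', 'a', 'c']
'a': index 1 in ['d', 'a', 'c'] -> ['a', 'd', 'c']
'c': index 2 in ['a', 'd', 'c'] -> ['c', 'a', 'd']
'a': index 1 in ['c', 'a', 'd'] -> ['a', 'c', 'd']
'd': index 2 in ['a', 'c', 'd'] -> ['d', 'a', 'c']


Output: [2, 0, 1, 2, 1, 2]


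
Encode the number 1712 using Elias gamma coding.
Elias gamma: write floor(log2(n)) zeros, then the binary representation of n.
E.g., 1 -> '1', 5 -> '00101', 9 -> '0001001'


num_bits = floor(log2(1712)) + 1 = 11
leading_zeros = num_bits - 1 = 10
binary(1712) = 11010110000

Elias gamma(1712) = '0000000000' + '11010110000' = 000000000011010110000 (21 bits)


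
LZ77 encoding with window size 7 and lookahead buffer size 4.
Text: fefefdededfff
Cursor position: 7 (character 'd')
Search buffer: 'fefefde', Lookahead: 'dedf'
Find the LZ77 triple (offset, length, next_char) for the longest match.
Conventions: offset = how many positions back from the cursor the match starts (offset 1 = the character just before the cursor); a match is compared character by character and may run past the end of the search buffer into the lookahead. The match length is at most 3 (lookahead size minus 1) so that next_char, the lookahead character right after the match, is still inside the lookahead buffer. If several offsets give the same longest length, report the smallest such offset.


Try each offset into the search buffer:
  offset=1 (pos 6, char 'e'): match length 0
  offset=2 (pos 5, char 'd'): match length 3
  offset=3 (pos 4, char 'f'): match length 0
  offset=4 (pos 3, char 'e'): match length 0
  offset=5 (pos 2, char 'f'): match length 0
  offset=6 (pos 1, char 'e'): match length 0
  offset=7 (pos 0, char 'f'): match length 0
Longest match has length 3 at offset 2.
next_char = character at position 7 + 3 = 10 -> 'f'

Best match: offset=2, length=3 (matching 'ded' starting at position 5)
LZ77 triple: (2, 3, 'f')


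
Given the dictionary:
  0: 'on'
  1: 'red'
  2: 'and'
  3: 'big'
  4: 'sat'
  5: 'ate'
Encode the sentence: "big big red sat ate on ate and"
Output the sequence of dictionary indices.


Look up each word in the dictionary:
  'big' -> 3
  'big' -> 3
  'red' -> 1
  'sat' -> 4
  'ate' -> 5
  'on' -> 0
  'ate' -> 5
  'and' -> 2

Encoded: [3, 3, 1, 4, 5, 0, 5, 2]


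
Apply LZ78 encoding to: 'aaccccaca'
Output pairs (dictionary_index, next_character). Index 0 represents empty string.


LZ78 encoding steps:
Dictionary: {0: ''}
Step 1: w='' (idx 0), next='a' -> output (0, 'a'), add 'a' as idx 1
Step 2: w='a' (idx 1), next='c' -> output (1, 'c'), add 'ac' as idx 2
Step 3: w='' (idx 0), next='c' -> output (0, 'c'), add 'c' as idx 3
Step 4: w='c' (idx 3), next='c' -> output (3, 'c'), add 'cc' as idx 4
Step 5: w='ac' (idx 2), next='a' -> output (2, 'a'), add 'aca' as idx 5


Encoded: [(0, 'a'), (1, 'c'), (0, 'c'), (3, 'c'), (2, 'a')]


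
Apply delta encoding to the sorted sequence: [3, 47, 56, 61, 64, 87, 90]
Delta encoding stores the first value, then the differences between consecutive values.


First value: 3
Deltas:
  47 - 3 = 44
  56 - 47 = 9
  61 - 56 = 5
  64 - 61 = 3
  87 - 64 = 23
  90 - 87 = 3


Delta encoded: [3, 44, 9, 5, 3, 23, 3]


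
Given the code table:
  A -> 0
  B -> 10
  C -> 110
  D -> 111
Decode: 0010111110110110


Decoding:
0 -> A
0 -> A
10 -> B
111 -> D
110 -> C
110 -> C
110 -> C


Result: AABDCCC


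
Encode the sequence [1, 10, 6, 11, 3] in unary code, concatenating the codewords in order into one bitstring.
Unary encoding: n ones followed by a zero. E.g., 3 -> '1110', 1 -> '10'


Encode each number as n ones followed by a terminating 0:
  1 -> 10 (2 bits)
  10 -> 11111111110 (11 bits)
  6 -> 1111110 (7 bits)
  11 -> 111111111110 (12 bits)
  3 -> 1110 (4 bits)
Total length = 2 + 11 + 7 + 12 + 4 = 36 bits.

Unary([1, 10, 6, 11, 3]) = 101111111111011111101111111111101110 (36 bits)


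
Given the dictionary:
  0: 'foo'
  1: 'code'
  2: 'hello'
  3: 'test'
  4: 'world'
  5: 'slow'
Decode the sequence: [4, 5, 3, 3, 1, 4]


Look up each index in the dictionary:
  4 -> 'world'
  5 -> 'slow'
  3 -> 'test'
  3 -> 'test'
  1 -> 'code'
  4 -> 'world'

Decoded: "world slow test test code world"


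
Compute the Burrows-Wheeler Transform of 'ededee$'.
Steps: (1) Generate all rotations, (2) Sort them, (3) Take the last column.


Rotations (sorted):
  0: $ededee -> last char: e
  1: dedee$e -> last char: e
  2: dee$ede -> last char: e
  3: e$edede -> last char: e
  4: ededee$ -> last char: $
  5: edee$ed -> last char: d
  6: ee$eded -> last char: d


BWT = eeee$dd


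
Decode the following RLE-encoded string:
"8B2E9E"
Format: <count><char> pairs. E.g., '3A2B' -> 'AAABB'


Expanding each <count><char> pair:
  8B -> 'BBBBBBBB'
  2E -> 'EE'
  9E -> 'EEEEEEEEE'

Decoded = BBBBBBBBEEEEEEEEEEE


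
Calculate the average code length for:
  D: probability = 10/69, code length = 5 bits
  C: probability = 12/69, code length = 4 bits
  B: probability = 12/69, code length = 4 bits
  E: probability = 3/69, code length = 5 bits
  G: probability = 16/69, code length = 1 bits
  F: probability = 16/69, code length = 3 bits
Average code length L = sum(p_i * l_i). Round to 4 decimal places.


Weighted contributions p_i * l_i:
  D: (10/69) * 5 = 50/69
  C: (12/69) * 4 = 48/69
  B: (12/69) * 4 = 48/69
  E: (3/69) * 5 = 15/69
  G: (16/69) * 1 = 16/69
  F: (16/69) * 3 = 48/69
Sum = (50 + 48 + 48 + 15 + 16 + 48)/69 = 225/69

L = 225/69 = 3.2609 bits/symbol


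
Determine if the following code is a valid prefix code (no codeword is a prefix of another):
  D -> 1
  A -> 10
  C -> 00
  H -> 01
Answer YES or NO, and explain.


Checking each pair (does one codeword prefix another?):
  D='1' vs A='10': prefix -- VIOLATION

NO -- this is NOT a valid prefix code. D (1) is a prefix of A (10).


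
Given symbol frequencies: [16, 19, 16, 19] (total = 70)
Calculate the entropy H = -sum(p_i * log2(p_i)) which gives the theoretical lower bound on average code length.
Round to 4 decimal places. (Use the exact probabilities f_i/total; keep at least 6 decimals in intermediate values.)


Per-symbol terms -p_i * log2(p_i) with p_i = f_i/70:
  p = 16/70 = 0.228571: log2(p) = -2.129283, -p*log2(p) = 0.486693
  p = 19/70 = 0.271429: log2(p) = -1.881356, -p*log2(p) = 0.510654
  p = 16/70 = 0.228571: log2(p) = -2.129283, -p*log2(p) = 0.486693
  p = 19/70 = 0.271429: log2(p) = -1.881356, -p*log2(p) = 0.510654
H = 0.486693 + 0.510654 + 0.486693 + 0.510654 = 1.994694

H = 1.9947 bits/symbol


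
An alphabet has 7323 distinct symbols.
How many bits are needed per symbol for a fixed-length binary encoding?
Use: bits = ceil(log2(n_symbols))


log2(7323) = 12.8382
Bracket: 2^12 = 4096 < 7323 <= 2^13 = 8192
So ceil(log2(7323)) = 13

bits = ceil(log2(7323)) = ceil(12.8382) = 13 bits


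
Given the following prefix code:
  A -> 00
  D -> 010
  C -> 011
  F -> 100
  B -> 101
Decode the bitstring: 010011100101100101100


Decoding step by step:
Bits 010 -> D
Bits 011 -> C
Bits 100 -> F
Bits 101 -> B
Bits 100 -> F
Bits 101 -> B
Bits 100 -> F


Decoded message: DCFBFBF


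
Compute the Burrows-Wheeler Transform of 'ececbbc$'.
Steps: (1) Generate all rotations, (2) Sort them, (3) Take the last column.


Rotations (sorted):
  0: $ececbbc -> last char: c
  1: bbc$ecec -> last char: c
  2: bc$ececb -> last char: b
  3: c$ececbb -> last char: b
  4: cbbc$ece -> last char: e
  5: cecbbc$e -> last char: e
  6: ecbbc$ec -> last char: c
  7: ececbbc$ -> last char: $


BWT = ccbbeec$


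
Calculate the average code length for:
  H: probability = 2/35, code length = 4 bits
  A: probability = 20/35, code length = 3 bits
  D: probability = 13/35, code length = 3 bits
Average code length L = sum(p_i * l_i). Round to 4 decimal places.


Weighted contributions p_i * l_i:
  H: (2/35) * 4 = 8/35
  A: (20/35) * 3 = 60/35
  D: (13/35) * 3 = 39/35
Sum = (8 + 60 + 39)/35 = 107/35

L = 107/35 = 3.0571 bits/symbol


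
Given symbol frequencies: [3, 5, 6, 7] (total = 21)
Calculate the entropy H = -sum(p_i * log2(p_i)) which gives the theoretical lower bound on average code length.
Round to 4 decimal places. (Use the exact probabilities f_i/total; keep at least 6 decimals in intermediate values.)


Per-symbol terms -p_i * log2(p_i) with p_i = f_i/21:
  p = 3/21 = 0.142857: log2(p) = -2.807355, -p*log2(p) = 0.401051
  p = 5/21 = 0.238095: log2(p) = -2.070389, -p*log2(p) = 0.492950
  p = 6/21 = 0.285714: log2(p) = -1.807355, -p*log2(p) = 0.516387
  p = 7/21 = 0.333333: log2(p) = -1.584963, -p*log2(p) = 0.528321
H = 0.401051 + 0.492950 + 0.516387 + 0.528321 = 1.938709

H = 1.9387 bits/symbol


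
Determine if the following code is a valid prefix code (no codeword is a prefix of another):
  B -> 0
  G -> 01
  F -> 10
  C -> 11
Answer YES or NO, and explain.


Checking each pair (does one codeword prefix another?):
  B='0' vs G='01': prefix -- VIOLATION

NO -- this is NOT a valid prefix code. B (0) is a prefix of G (01).


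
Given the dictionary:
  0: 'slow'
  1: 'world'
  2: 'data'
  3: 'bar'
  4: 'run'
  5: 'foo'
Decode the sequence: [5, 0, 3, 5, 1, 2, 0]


Look up each index in the dictionary:
  5 -> 'foo'
  0 -> 'slow'
  3 -> 'bar'
  5 -> 'foo'
  1 -> 'world'
  2 -> 'data'
  0 -> 'slow'

Decoded: "foo slow bar foo world data slow"


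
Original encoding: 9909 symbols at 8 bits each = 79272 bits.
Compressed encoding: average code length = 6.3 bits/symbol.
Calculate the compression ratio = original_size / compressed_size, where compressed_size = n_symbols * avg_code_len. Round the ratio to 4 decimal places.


original_size = n_symbols * orig_bits = 9909 * 8 = 79272 bits
compressed_size = n_symbols * avg_code_len = 9909 * 6.3 = 62426.7 bits
ratio = original_size / compressed_size = 79272 / 62426.7 = 1.2698

Compression ratio = 1.2698


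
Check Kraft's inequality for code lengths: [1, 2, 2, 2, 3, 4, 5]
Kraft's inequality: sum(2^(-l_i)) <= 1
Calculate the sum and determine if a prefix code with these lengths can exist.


Sum = 2^(-1) + 2^(-2) + 2^(-2) + 2^(-2) + 2^(-3) + 2^(-4) + 2^(-5)
    = 0.5 + 0.25 + 0.25 + 0.25 + 0.125 + 0.0625 + 0.03125
    = 47/32 = 1.46875
Since 1.46875 > 1, Kraft's inequality is NOT satisfied.
A prefix code with these lengths CANNOT exist.

Kraft sum = 1.46875. Not satisfied.


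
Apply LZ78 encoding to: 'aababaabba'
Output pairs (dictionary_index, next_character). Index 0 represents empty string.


LZ78 encoding steps:
Dictionary: {0: ''}
Step 1: w='' (idx 0), next='a' -> output (0, 'a'), add 'a' as idx 1
Step 2: w='a' (idx 1), next='b' -> output (1, 'b'), add 'ab' as idx 2
Step 3: w='ab' (idx 2), next='a' -> output (2, 'a'), add 'aba' as idx 3
Step 4: w='ab' (idx 2), next='b' -> output (2, 'b'), add 'abb' as idx 4
Step 5: w='a' (idx 1), end of input -> output (1, '')


Encoded: [(0, 'a'), (1, 'b'), (2, 'a'), (2, 'b'), (1, '')]


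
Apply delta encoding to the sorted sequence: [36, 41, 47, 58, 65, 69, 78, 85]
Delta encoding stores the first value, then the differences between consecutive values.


First value: 36
Deltas:
  41 - 36 = 5
  47 - 41 = 6
  58 - 47 = 11
  65 - 58 = 7
  69 - 65 = 4
  78 - 69 = 9
  85 - 78 = 7


Delta encoded: [36, 5, 6, 11, 7, 4, 9, 7]
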